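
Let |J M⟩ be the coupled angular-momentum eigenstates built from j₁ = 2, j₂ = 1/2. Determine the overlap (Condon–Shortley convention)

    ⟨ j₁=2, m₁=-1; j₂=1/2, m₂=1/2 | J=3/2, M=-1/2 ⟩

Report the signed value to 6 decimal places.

−√(3/5) ≈ -0.774597

√[4·1!3!0!/5! · 1!3!1!0!1!2!] = √(12/5)
  +(−1)^1/∏(1,0,2,0,1,0)! = -1/2  (running -1/2)
⟨..|..⟩ = √(12/5)·(-1/2) = -0.774597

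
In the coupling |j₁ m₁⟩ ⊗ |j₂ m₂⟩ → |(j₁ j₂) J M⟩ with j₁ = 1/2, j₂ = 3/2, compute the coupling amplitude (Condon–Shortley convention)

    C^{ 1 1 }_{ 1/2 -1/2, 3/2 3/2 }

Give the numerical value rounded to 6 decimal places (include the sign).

-0.866025  (= −√(3/4))

j₁+j₂−J=1  J+j₁−j₂=0  J−j₁+j₂=2  j₁+j₂+J+1=4
(j₁±m₁, j₂±m₂, J±M) = (0,1,3,0,2,0)
P² = 3
sum k=1..1:
  [1] −1/2 = -1/2
S = -1/2
C² = P²·S² = 3/4 ; C = -0.866025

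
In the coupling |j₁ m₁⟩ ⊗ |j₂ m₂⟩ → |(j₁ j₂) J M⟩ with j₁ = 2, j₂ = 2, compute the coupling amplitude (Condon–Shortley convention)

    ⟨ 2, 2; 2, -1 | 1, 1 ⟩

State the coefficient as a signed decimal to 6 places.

+0.447214

triangle: 3!·1!·1!/6! = 6/720
(j±m)!: 4!·0!·1!·3!·2!·0! = 288
prefactor² = (2J+1)·Δ·N² = 36/5
  k=0: +1/(0!·3!·0!·1!·1!·0!) = 1/6
Σ = 1/6  ⇒  CG² = 36/5·1/6² = 1/5
CG = +√(1/5) = +0.447214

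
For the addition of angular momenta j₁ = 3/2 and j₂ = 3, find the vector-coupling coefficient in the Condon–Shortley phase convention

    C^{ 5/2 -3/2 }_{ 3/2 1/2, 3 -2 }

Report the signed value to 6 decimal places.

+√(1/14) ≈ +0.267261

triangle: 2!*1!*4!/8! = 48/40320
(j±m)!: 2!*1!*1!*5!*1!*4! = 5760
prefactor² = (2J+1)*Δ*N² = 288/7
  k=0: +1/(0!*2!*1!*1!*0!*3!) = 1/12
  k=1: −1/(1!*1!*0!*0!*1!*4!) = -1/24
Σ = 1/24  ⇒  CG² = 288/7*1/24² = 1/14
CG = +√(1/14) = +0.267261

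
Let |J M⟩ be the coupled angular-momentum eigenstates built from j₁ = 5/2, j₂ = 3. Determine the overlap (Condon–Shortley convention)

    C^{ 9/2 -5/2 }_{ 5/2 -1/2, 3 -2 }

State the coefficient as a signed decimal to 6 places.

j₁+j₂−J=1  J+j₁−j₂=4  J−j₁+j₂=5  j₁+j₂+J+1=11
(j₁±m₁, j₂±m₂, J±M) = (2,3,1,5,2,7)
P² = 115200/11
sum k=0..1:
  [0] +1/144 = 1/144
  [1] −1/480 = -1/480
S = 7/1440
C² = P²·S² = 49/198 ; C = +0.497468

+0.497468  (= +√(49/198))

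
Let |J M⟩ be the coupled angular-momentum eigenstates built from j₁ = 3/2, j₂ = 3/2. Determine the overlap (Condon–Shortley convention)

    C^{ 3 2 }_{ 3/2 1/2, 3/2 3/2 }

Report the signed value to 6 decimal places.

+0.707107  (= +√(1/2))

j₁+j₂−J=0  J+j₁−j₂=3  J−j₁+j₂=3  j₁+j₂+J+1=7
(j₁±m₁, j₂±m₂, J±M) = (2,1,3,0,5,1)
P² = 72
sum k=0..0:
  [0] +1/12 = 1/12
S = 1/12
C² = P²·S² = 1/2 ; C = +0.707107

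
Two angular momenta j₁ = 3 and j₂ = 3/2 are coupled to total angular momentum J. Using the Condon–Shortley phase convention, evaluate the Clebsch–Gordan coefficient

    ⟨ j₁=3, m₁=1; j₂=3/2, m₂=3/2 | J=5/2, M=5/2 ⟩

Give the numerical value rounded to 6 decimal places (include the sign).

+√(3/28) ≈ +0.327327

√[6·2!4!1!/8! · 4!2!3!0!5!0!] = √(1728/7)
  +(−1)^2/∏(2,0,0,1,4,0)! = 1/48  (running 1/48)
⟨..|..⟩ = √(1728/7)·(1/48) = +0.327327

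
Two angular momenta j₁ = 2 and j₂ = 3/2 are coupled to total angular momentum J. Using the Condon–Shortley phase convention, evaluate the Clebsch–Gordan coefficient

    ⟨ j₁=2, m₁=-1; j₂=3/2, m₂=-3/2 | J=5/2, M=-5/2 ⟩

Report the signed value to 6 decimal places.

j₁+j₂−J=1  J+j₁−j₂=3  J−j₁+j₂=2  j₁+j₂+J+1=7
(j₁±m₁, j₂±m₂, J±M) = (1,3,0,3,0,5)
P² = 432/7
sum k=0..0:
  [0] +1/12 = 1/12
S = 1/12
C² = P²·S² = 3/7 ; C = +0.654654

+√(3/7) = +0.654654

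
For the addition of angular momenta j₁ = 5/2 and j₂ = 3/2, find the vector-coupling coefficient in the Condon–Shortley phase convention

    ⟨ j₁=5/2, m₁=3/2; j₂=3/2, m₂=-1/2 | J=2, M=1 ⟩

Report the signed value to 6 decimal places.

triangle: 2!·3!·1!/7! = 12/5040
(j±m)!: 4!·1!·1!·2!·3!·1! = 288
prefactor² = (2J+1)·Δ·N² = 24/7
  k=0: +1/(0!·2!·1!·1!·2!·0!) = 1/4
  k=1: −1/(1!·1!·0!·0!·3!·1!) = -1/6
Σ = 1/12  ⇒  CG² = 24/7·1/12² = 1/42
CG = +√(1/42) = +0.154303

+√(1/42) = +0.154303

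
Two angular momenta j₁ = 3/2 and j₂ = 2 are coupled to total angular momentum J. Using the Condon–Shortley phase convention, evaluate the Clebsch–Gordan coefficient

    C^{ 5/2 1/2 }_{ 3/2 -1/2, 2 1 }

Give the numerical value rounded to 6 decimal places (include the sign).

−√(5/14) ≈ -0.597614

triangle: 1!·2!·3!/7! = 12/5040
(j±m)!: 1!·2!·3!·1!·3!·2! = 144
prefactor² = (2J+1)·Δ·N² = 72/35
  k=0: +1/(0!·1!·2!·3!·0!·0!) = 1/12
  k=1: −1/(1!·0!·1!·2!·1!·1!) = -1/2
Σ = -5/12  ⇒  CG² = 72/35·(-5/12)² = 5/14
CG = −√(5/14) = -0.597614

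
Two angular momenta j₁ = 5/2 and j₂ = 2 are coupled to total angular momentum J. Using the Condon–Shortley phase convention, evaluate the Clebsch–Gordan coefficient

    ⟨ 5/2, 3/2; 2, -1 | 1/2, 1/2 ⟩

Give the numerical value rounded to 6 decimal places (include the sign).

triangle: 4!*1!*0!/6! = 24/720
(j±m)!: 4!*1!*1!*3!*1!*0! = 144
prefactor² = (2J+1)*Δ*N² = 48/5
  k=1: −1/(1!*3!*0!*0!*1!*0!) = -1/6
Σ = -1/6  ⇒  CG² = 48/5*(-1/6)² = 4/15
CG = −√(4/15) = -0.516398

-0.516398  (= −√(4/15))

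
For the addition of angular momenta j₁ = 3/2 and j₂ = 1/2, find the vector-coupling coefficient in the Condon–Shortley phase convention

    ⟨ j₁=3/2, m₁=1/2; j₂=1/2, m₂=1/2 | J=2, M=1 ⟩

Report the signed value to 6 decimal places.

triangle: 0!×3!×1!/5! = 6/120
(j±m)!: 2!×1!×1!×0!×3!×1! = 12
prefactor² = (2J+1)×Δ×N² = 3
  k=0: +1/(0!×0!×1!×1!×2!×0!) = 1/2
Σ = 1/2  ⇒  CG² = 3×1/2² = 3/4
CG = +√(3/4) = +0.866025

+0.866025  (= +√(3/4))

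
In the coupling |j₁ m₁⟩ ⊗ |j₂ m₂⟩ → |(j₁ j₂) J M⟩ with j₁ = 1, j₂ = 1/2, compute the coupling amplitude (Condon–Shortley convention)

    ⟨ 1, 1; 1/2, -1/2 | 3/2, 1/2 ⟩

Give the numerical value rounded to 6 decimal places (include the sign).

+0.577350

√[4·0!2!1!/4! · 2!0!0!1!2!1!] = √(4/3)
  +(−1)^0/∏(0,0,0,0,2,1)! = 1/2  (running 1/2)
⟨..|..⟩ = √(4/3)·(1/2) = +0.577350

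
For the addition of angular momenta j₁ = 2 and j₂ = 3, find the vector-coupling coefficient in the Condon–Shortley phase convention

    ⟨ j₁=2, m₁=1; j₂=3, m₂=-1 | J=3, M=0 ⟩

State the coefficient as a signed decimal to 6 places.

+0.182574  (= +√(1/30))

j₁+j₂−J=2  J+j₁−j₂=2  J−j₁+j₂=4  j₁+j₂+J+1=9
(j₁±m₁, j₂±m₂, J±M) = (3,1,2,4,3,3)
P² = 96/5
sum k=0..1:
  [0] +1/8 = 1/8
  [1] −1/12 = -1/12
S = 1/24
C² = P²·S² = 1/30 ; C = +0.182574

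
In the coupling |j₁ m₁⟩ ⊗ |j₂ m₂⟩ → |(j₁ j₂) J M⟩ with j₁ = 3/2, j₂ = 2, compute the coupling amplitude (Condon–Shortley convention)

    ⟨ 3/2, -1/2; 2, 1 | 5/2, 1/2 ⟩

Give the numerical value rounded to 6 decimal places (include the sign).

√[6·1!2!3!/7! · 1!2!3!1!3!2!] = √(72/35)
  +(−1)^0/∏(0,1,2,3,0,0)! = 1/12  (running 1/12)
  +(−1)^1/∏(1,0,1,2,1,1)! = -1/2  (running -5/12)
⟨..|..⟩ = √(72/35)·(-5/12) = -0.597614

−√(5/14) ≈ -0.597614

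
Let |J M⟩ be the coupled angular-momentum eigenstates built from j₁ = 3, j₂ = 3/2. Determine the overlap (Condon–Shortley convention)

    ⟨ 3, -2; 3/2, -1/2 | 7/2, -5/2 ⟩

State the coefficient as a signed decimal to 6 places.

j₁+j₂−J=1  J+j₁−j₂=5  J−j₁+j₂=2  j₁+j₂+J+1=9
(j₁±m₁, j₂±m₂, J±M) = (1,5,1,2,1,6)
P² = 6400/7
sum k=0..1:
  [0] +1/120 = 1/120
  [1] −1/48 = -1/48
S = -1/80
C² = P²·S² = 1/7 ; C = -0.377964

−√(1/7) = -0.377964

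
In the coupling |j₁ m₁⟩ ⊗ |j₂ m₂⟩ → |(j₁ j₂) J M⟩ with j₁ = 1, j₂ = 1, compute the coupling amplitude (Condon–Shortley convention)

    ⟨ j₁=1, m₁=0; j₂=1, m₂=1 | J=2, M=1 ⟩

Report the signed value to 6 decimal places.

triangle: 0!×2!×2!/5! = 4/120
(j±m)!: 1!×1!×2!×0!×3!×1! = 12
prefactor² = (2J+1)×Δ×N² = 2
  k=0: +1/(0!×0!×1!×2!×1!×0!) = 1/2
Σ = 1/2  ⇒  CG² = 2×1/2² = 1/2
CG = +√(1/2) = +0.707107

+√(1/2) ≈ +0.707107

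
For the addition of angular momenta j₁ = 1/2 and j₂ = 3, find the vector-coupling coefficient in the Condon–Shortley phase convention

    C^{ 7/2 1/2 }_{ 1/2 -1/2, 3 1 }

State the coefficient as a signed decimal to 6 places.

+0.654654  (= +√(3/7))

j₁+j₂−J=0  J+j₁−j₂=1  J−j₁+j₂=6  j₁+j₂+J+1=8
(j₁±m₁, j₂±m₂, J±M) = (0,1,4,2,4,3)
P² = 6912/7
sum k=0..0:
  [0] +1/48 = 1/48
S = 1/48
C² = P²·S² = 3/7 ; C = +0.654654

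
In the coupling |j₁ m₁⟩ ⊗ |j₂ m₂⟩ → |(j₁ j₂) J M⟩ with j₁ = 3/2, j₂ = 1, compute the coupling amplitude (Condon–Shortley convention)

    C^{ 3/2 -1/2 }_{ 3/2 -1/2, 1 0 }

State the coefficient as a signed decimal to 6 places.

√[4·1!2!1!/5! · 1!2!1!1!1!2!] = √(4/15)
  +(−1)^0/∏(0,1,2,1,0,0)! = 1/2  (running 1/2)
  +(−1)^1/∏(1,0,1,0,1,1)! = -1  (running -1/2)
⟨..|..⟩ = √(4/15)·(-1/2) = -0.258199

-0.258199  (= −√(1/15))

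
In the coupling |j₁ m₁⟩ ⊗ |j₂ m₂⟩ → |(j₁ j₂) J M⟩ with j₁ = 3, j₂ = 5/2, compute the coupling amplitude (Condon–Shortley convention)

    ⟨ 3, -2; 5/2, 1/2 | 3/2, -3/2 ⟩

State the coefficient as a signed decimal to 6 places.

√[4·4!2!1!/8! · 1!5!3!2!0!3!] = √(288/7)
  +(−1)^3/∏(3,1,2,0,0,1)! = -1/12  (running -1/12)
⟨..|..⟩ = √(288/7)·(-1/12) = -0.534522

-0.534522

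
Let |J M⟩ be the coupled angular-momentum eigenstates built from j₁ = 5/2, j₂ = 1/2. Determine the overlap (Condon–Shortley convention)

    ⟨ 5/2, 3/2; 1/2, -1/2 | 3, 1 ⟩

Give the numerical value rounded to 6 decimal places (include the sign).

triangle: 0!×5!×1!/7! = 120/5040
(j±m)!: 4!×1!×0!×1!×4!×2! = 1152
prefactor² = (2J+1)×Δ×N² = 192
  k=0: +1/(0!×0!×1!×0!×4!×1!) = 1/24
Σ = 1/24  ⇒  CG² = 192×1/24² = 1/3
CG = +√(1/3) = +0.577350

+√(1/3) ≈ +0.577350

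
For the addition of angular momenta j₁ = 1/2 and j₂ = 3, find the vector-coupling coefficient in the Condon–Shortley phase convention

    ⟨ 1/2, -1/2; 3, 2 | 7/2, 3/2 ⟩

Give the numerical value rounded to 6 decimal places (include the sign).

+0.534522

triangle: 0!*1!*6!/8! = 720/40320
(j±m)!: 0!*1!*5!*1!*5!*2! = 28800
prefactor² = (2J+1)*Δ*N² = 28800/7
  k=0: +1/(0!*0!*1!*5!*0!*1!) = 1/120
Σ = 1/120  ⇒  CG² = 28800/7*1/120² = 2/7
CG = +√(2/7) = +0.534522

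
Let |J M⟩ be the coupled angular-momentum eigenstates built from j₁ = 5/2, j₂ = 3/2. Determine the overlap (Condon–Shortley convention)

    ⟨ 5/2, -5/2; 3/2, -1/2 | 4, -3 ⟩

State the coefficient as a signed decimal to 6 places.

triangle: 0!·5!·3!/9! = 720/362880
(j±m)!: 0!·5!·1!·2!·1!·7! = 1209600
prefactor² = (2J+1)·Δ·N² = 21600
  k=0: +1/(0!·0!·5!·1!·0!·2!) = 1/240
Σ = 1/240  ⇒  CG² = 21600·1/240² = 3/8
CG = +√(3/8) = +0.612372

+√(3/8) = +0.612372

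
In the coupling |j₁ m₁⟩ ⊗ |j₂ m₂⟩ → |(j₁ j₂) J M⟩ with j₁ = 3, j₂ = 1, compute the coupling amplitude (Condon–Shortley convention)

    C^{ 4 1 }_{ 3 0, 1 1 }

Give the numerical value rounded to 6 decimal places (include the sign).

j₁+j₂−J=0  J+j₁−j₂=6  J−j₁+j₂=2  j₁+j₂+J+1=9
(j₁±m₁, j₂±m₂, J±M) = (3,3,2,0,5,3)
P² = 12960/7
sum k=0..0:
  [0] +1/72 = 1/72
S = 1/72
C² = P²·S² = 5/14 ; C = +0.597614

+0.597614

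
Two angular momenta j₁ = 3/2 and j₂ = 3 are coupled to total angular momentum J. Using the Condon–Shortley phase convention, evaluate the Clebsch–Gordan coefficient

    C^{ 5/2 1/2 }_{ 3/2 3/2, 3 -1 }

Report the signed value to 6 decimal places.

√[6·2!1!4!/8! · 3!0!2!4!3!2!] = √(864/35)
  +(−1)^0/∏(0,2,0,2,1,2)! = 1/8  (running 1/8)
⟨..|..⟩ = √(864/35)·(1/8) = +0.621059

+√(27/70) ≈ +0.621059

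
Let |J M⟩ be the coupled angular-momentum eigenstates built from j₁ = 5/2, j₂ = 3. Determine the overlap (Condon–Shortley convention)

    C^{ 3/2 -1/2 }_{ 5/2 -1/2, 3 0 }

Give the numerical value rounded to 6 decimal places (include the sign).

√[4·4!1!2!/8! · 2!3!3!3!1!2!] = √(144/35)
  +(−1)^2/∏(2,2,1,1,0,1)! = 1/4  (running 1/4)
  +(−1)^3/∏(3,1,0,0,1,2)! = -1/12  (running 1/6)
⟨..|..⟩ = √(144/35)·(1/6) = +0.338062

+0.338062  (= +√(4/35))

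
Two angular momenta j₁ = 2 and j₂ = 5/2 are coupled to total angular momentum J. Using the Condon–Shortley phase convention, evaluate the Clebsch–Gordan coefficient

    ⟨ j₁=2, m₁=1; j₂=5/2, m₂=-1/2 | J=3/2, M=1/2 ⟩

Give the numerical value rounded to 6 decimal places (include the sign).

−√(5/21) ≈ -0.487950

triangle: 3!*1!*2!/7! = 12/5040
(j±m)!: 3!*1!*2!*3!*2!*1! = 144
prefactor² = (2J+1)*Δ*N² = 48/35
  k=0: +1/(0!*3!*1!*2!*0!*0!) = 1/12
  k=1: −1/(1!*2!*0!*1!*1!*1!) = -1/2
Σ = -5/12  ⇒  CG² = 48/35*(-5/12)² = 5/21
CG = −√(5/21) = -0.487950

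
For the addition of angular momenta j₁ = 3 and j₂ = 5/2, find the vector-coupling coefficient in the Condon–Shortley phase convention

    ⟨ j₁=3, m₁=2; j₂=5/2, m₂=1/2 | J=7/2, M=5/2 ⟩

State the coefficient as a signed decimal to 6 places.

j₁+j₂−J=2  J+j₁−j₂=4  J−j₁+j₂=3  j₁+j₂+J+1=10
(j₁±m₁, j₂±m₂, J±M) = (5,1,3,2,6,1)
P² = 4608/7
sum k=0..1:
  [0] +1/72 = 1/72
  [1] −1/48 = -1/48
S = -1/144
C² = P²·S² = 2/63 ; C = -0.178174

−√(2/63) ≈ -0.178174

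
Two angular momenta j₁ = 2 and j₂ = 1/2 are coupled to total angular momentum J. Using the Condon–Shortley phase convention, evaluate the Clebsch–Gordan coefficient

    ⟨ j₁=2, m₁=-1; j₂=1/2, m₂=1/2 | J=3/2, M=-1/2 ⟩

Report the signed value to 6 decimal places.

j₁+j₂−J=1  J+j₁−j₂=3  J−j₁+j₂=0  j₁+j₂+J+1=5
(j₁±m₁, j₂±m₂, J±M) = (1,3,1,0,1,2)
P² = 12/5
sum k=1..1:
  [1] −1/2 = -1/2
S = -1/2
C² = P²·S² = 3/5 ; C = -0.774597

−√(3/5) ≈ -0.774597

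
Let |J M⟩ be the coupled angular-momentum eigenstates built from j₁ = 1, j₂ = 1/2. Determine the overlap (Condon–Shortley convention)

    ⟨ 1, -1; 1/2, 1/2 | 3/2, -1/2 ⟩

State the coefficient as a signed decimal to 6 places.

+0.577350  (= +√(1/3))

triangle: 0!×2!×1!/4! = 2/24
(j±m)!: 0!×2!×1!×0!×1!×2! = 4
prefactor² = (2J+1)×Δ×N² = 4/3
  k=0: +1/(0!×0!×2!×1!×0!×0!) = 1/2
Σ = 1/2  ⇒  CG² = 4/3×1/2² = 1/3
CG = +√(1/3) = +0.577350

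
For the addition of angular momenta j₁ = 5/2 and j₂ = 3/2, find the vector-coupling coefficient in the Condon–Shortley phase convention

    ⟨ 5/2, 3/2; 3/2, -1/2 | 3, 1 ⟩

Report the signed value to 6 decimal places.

+0.639010

j₁+j₂−J=1  J+j₁−j₂=4  J−j₁+j₂=2  j₁+j₂+J+1=8
(j₁±m₁, j₂±m₂, J±M) = (4,1,1,2,4,2)
P² = 96/5
sum k=0..1:
  [0] +1/6 = 1/6
  [1] −1/48 = -1/48
S = 7/48
C² = P²·S² = 49/120 ; C = +0.639010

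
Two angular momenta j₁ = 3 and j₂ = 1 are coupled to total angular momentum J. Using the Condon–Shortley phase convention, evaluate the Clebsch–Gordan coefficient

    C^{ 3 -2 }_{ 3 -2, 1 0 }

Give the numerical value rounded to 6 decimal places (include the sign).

j₁+j₂−J=1  J+j₁−j₂=5  J−j₁+j₂=1  j₁+j₂+J+1=8
(j₁±m₁, j₂±m₂, J±M) = (1,5,1,1,1,5)
P² = 300
sum k=0..1:
  [0] +1/120 = 1/120
  [1] −1/24 = -1/24
S = -1/30
C² = P²·S² = 1/3 ; C = -0.577350

-0.577350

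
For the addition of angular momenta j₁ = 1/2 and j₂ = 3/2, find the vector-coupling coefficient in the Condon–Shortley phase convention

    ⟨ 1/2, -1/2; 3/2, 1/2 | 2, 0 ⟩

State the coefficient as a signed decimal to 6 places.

j₁+j₂−J=0  J+j₁−j₂=1  J−j₁+j₂=3  j₁+j₂+J+1=5
(j₁±m₁, j₂±m₂, J±M) = (0,1,2,1,2,2)
P² = 2
sum k=0..0:
  [0] +1/2 = 1/2
S = 1/2
C² = P²·S² = 1/2 ; C = +0.707107

+0.707107  (= +√(1/2))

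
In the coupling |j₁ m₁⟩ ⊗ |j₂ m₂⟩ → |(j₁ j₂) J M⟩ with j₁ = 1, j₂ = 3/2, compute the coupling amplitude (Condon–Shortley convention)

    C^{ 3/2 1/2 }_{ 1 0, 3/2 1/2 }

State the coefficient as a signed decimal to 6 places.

√[4·1!1!2!/5! · 1!1!2!1!2!1!] = √(4/15)
  +(−1)^0/∏(0,1,1,2,0,0)! = 1/2  (running 1/2)
  +(−1)^1/∏(1,0,0,1,1,1)! = -1  (running -1/2)
⟨..|..⟩ = √(4/15)·(-1/2) = -0.258199

-0.258199  (= −√(1/15))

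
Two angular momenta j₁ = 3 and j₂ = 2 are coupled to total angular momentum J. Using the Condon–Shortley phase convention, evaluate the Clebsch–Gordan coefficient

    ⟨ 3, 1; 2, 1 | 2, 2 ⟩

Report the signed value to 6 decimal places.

triangle: 3!×3!×1!/8! = 36/40320
(j±m)!: 4!×2!×3!×1!×4!×0! = 6912
prefactor² = (2J+1)×Δ×N² = 216/7
  k=2: +1/(2!×1!×0!×1!×3!×0!) = 1/12
Σ = 1/12  ⇒  CG² = 216/7×1/12² = 3/14
CG = +√(3/14) = +0.462910

+0.462910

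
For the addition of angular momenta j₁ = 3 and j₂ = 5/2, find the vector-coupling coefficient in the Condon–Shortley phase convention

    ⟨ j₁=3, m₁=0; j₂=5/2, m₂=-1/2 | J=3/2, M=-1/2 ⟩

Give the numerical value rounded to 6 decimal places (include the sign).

+0.338062

√[4·4!2!1!/8! · 3!3!2!3!1!2!] = √(144/35)
  +(−1)^1/∏(1,3,2,1,0,0)! = -1/12  (running -1/12)
  +(−1)^2/∏(2,2,1,0,1,1)! = 1/4  (running 1/6)
⟨..|..⟩ = √(144/35)·(1/6) = +0.338062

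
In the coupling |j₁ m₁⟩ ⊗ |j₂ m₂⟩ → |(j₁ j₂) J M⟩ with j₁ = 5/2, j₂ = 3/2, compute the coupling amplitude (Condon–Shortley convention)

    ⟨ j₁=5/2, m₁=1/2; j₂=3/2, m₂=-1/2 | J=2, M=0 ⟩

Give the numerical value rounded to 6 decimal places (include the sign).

triangle: 2!×3!×1!/7! = 12/5040
(j±m)!: 3!×2!×1!×2!×2!×2! = 96
prefactor² = (2J+1)×Δ×N² = 8/7
  k=0: +1/(0!×2!×2!×1!×1!×0!) = 1/4
  k=1: −1/(1!×1!×1!×0!×2!×1!) = -1/2
Σ = -1/4  ⇒  CG² = 8/7×(-1/4)² = 1/14
CG = −√(1/14) = -0.267261

−√(1/14) ≈ -0.267261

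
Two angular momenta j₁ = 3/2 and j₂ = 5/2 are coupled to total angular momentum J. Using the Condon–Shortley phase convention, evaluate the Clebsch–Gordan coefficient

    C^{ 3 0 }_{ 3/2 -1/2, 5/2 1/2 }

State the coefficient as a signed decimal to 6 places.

−√(1/5) ≈ -0.447214

√[7·1!2!4!/8! · 1!2!3!2!3!3!] = √(36/5)
  +(−1)^0/∏(0,1,2,3,0,1)! = 1/12  (running 1/12)
  +(−1)^1/∏(1,0,1,2,1,2)! = -1/4  (running -1/6)
⟨..|..⟩ = √(36/5)·(-1/6) = -0.447214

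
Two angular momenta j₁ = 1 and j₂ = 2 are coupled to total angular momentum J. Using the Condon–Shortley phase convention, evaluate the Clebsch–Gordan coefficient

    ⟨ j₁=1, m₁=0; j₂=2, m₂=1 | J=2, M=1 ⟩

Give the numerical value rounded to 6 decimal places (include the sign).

triangle: 1!·1!·3!/6! = 6/720
(j±m)!: 1!·1!·3!·1!·3!·1! = 36
prefactor² = (2J+1)·Δ·N² = 3/2
  k=0: +1/(0!·1!·1!·3!·0!·0!) = 1/6
  k=1: −1/(1!·0!·0!·2!·1!·1!) = -1/2
Σ = -1/3  ⇒  CG² = 3/2·(-1/3)² = 1/6
CG = −√(1/6) = -0.408248

-0.408248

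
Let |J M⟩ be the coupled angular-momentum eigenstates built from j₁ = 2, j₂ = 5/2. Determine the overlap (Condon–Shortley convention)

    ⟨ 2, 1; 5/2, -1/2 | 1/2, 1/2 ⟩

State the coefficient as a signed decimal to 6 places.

−√(2/15) = -0.365148

j₁+j₂−J=4  J+j₁−j₂=0  J−j₁+j₂=1  j₁+j₂+J+1=6
(j₁±m₁, j₂±m₂, J±M) = (3,1,2,3,1,0)
P² = 24/5
sum k=1..1:
  [1] −1/6 = -1/6
S = -1/6
C² = P²·S² = 2/15 ; C = -0.365148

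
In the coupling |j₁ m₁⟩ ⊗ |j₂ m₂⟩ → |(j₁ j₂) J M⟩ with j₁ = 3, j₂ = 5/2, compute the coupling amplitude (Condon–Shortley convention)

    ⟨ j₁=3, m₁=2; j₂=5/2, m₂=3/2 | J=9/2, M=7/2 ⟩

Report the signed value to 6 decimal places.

+0.100504  (= +√(1/99))

j₁+j₂−J=1  J+j₁−j₂=5  J−j₁+j₂=4  j₁+j₂+J+1=11
(j₁±m₁, j₂±m₂, J±M) = (5,1,4,1,8,1)
P² = 921600/11
sum k=0..1:
  [0] +1/576 = 1/576
  [1] −1/720 = -1/720
S = 1/2880
C² = P²·S² = 1/99 ; C = +0.100504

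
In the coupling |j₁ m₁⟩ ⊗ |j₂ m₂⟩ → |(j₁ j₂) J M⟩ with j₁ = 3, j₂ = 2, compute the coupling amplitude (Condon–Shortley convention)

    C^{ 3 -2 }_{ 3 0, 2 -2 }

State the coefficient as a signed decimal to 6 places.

triangle: 2!·4!·2!/9! = 96/362880
(j±m)!: 3!·3!·0!·4!·1!·5! = 103680
prefactor² = (2J+1)·Δ·N² = 192
  k=0: +1/(0!·2!·3!·0!·1!·2!) = 1/24
Σ = 1/24  ⇒  CG² = 192·1/24² = 1/3
CG = +√(1/3) = +0.577350

+√(1/3) = +0.577350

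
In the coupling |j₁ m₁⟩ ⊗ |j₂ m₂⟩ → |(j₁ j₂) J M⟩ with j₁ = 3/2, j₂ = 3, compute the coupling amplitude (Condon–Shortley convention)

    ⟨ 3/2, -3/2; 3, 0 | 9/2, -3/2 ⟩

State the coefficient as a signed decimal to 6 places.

+0.487950

j₁+j₂−J=0  J+j₁−j₂=3  J−j₁+j₂=6  j₁+j₂+J+1=10
(j₁±m₁, j₂±m₂, J±M) = (0,3,3,3,3,6)
P² = 77760/7
sum k=0..0:
  [0] +1/216 = 1/216
S = 1/216
C² = P²·S² = 5/21 ; C = +0.487950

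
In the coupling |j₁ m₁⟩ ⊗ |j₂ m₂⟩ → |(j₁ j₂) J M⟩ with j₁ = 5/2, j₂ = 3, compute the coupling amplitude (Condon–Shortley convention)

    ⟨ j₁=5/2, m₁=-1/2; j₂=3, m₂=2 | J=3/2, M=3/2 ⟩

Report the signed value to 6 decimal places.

−√(2/7) ≈ -0.534522

triangle: 4!·1!·2!/8! = 48/40320
(j±m)!: 2!·3!·5!·1!·3!·0! = 8640
prefactor² = (2J+1)·Δ·N² = 288/7
  k=3: −1/(3!·1!·0!·2!·1!·0!) = -1/12
Σ = -1/12  ⇒  CG² = 288/7·(-1/12)² = 2/7
CG = −√(2/7) = -0.534522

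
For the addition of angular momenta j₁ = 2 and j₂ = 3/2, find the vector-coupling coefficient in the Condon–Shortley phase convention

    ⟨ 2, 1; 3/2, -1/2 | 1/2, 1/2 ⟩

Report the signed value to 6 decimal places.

triangle: 3!×1!×0!/5! = 6/120
(j±m)!: 3!×1!×1!×2!×1!×0! = 12
prefactor² = (2J+1)×Δ×N² = 6/5
  k=1: −1/(1!×2!×0!×0!×1!×0!) = -1/2
Σ = -1/2  ⇒  CG² = 6/5×(-1/2)² = 3/10
CG = −√(3/10) = -0.547723

−√(3/10) = -0.547723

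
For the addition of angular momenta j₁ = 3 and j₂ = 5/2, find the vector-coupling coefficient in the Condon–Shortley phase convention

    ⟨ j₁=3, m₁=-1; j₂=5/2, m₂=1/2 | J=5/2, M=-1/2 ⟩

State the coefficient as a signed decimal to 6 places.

j₁+j₂−J=3  J+j₁−j₂=3  J−j₁+j₂=2  j₁+j₂+J+1=9
(j₁±m₁, j₂±m₂, J±M) = (2,4,3,2,2,3)
P² = 288/35
sum k=1..3:
  [1] −1/24 = -1/24
  [2] +1/4 = 1/4
  [3] −1/24 = -1/24
S = 1/6
C² = P²·S² = 8/35 ; C = +0.478091

+0.478091  (= +√(8/35))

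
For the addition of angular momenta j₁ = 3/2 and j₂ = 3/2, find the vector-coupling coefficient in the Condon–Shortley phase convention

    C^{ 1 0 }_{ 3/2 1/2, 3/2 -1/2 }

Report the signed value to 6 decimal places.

-0.223607

√[3·2!1!1!/5! · 2!1!1!2!1!1!] = √(1/5)
  +(−1)^0/∏(0,2,1,1,0,0)! = 1/2  (running 1/2)
  +(−1)^1/∏(1,1,0,0,1,1)! = -1  (running -1/2)
⟨..|..⟩ = √(1/5)·(-1/2) = -0.223607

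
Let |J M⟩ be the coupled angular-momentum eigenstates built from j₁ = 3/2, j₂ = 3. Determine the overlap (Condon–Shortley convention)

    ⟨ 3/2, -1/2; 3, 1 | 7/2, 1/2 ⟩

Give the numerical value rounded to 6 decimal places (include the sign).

√[8·1!2!5!/9! · 1!2!4!2!4!3!] = √(512/7)
  +(−1)^0/∏(0,1,2,4,0,1)! = 1/48  (running 1/48)
  +(−1)^1/∏(1,0,1,3,1,2)! = -1/12  (running -1/16)
⟨..|..⟩ = √(512/7)·(-1/16) = -0.534522

−√(2/7) = -0.534522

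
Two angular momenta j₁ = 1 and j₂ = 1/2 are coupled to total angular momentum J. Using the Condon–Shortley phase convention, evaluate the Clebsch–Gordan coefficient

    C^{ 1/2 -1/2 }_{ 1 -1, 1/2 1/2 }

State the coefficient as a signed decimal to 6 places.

−√(2/3) ≈ -0.816497

j₁+j₂−J=1  J+j₁−j₂=1  J−j₁+j₂=0  j₁+j₂+J+1=3
(j₁±m₁, j₂±m₂, J±M) = (0,2,1,0,0,1)
P² = 2/3
sum k=1..1:
  [1] −1/1 = -1
S = -1
C² = P²·S² = 2/3 ; C = -0.816497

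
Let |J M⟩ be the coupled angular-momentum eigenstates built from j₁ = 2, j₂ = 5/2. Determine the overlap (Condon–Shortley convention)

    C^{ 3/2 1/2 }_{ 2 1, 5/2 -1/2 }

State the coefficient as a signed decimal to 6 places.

j₁+j₂−J=3  J+j₁−j₂=1  J−j₁+j₂=2  j₁+j₂+J+1=7
(j₁±m₁, j₂±m₂, J±M) = (3,1,2,3,2,1)
P² = 48/35
sum k=0..1:
  [0] +1/12 = 1/12
  [1] −1/2 = -1/2
S = -5/12
C² = P²·S² = 5/21 ; C = -0.487950

-0.487950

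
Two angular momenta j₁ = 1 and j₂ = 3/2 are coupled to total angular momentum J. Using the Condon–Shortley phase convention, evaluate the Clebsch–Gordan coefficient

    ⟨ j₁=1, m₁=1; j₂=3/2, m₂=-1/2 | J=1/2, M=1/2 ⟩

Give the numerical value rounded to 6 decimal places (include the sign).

+0.408248

j₁+j₂−J=2  J+j₁−j₂=0  J−j₁+j₂=1  j₁+j₂+J+1=4
(j₁±m₁, j₂±m₂, J±M) = (2,0,1,2,1,0)
P² = 2/3
sum k=0..0:
  [0] +1/2 = 1/2
S = 1/2
C² = P²·S² = 1/6 ; C = +0.408248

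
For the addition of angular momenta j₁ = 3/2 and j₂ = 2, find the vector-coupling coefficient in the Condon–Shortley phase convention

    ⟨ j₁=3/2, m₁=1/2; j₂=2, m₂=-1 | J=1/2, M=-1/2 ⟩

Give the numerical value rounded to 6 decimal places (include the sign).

j₁+j₂−J=3  J+j₁−j₂=0  J−j₁+j₂=1  j₁+j₂+J+1=5
(j₁±m₁, j₂±m₂, J±M) = (2,1,1,3,0,1)
P² = 6/5
sum k=1..1:
  [1] −1/2 = -1/2
S = -1/2
C² = P²·S² = 3/10 ; C = -0.547723

−√(3/10) ≈ -0.547723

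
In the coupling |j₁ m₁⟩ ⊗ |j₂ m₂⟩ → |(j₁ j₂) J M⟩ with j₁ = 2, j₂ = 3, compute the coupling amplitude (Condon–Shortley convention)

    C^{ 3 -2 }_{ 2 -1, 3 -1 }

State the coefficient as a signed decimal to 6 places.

-0.500000

triangle: 2!*2!*4!/9! = 96/362880
(j±m)!: 1!*3!*2!*4!*1!*5! = 34560
prefactor² = (2J+1)*Δ*N² = 64
  k=1: −1/(1!*1!*2!*1!*0!*3!) = -1/12
  k=2: +1/(2!*0!*1!*0!*1!*4!) = 1/48
Σ = -1/16  ⇒  CG² = 64*(-1/16)² = 1/4
CG = −√(1/4) = -0.500000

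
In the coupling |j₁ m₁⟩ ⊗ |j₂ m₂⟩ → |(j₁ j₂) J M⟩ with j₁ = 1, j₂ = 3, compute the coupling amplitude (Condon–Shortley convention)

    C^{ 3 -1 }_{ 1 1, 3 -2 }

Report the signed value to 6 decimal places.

+0.645497

j₁+j₂−J=1  J+j₁−j₂=1  J−j₁+j₂=5  j₁+j₂+J+1=8
(j₁±m₁, j₂±m₂, J±M) = (2,0,1,5,2,4)
P² = 240
sum k=0..0:
  [0] +1/24 = 1/24
S = 1/24
C² = P²·S² = 5/12 ; C = +0.645497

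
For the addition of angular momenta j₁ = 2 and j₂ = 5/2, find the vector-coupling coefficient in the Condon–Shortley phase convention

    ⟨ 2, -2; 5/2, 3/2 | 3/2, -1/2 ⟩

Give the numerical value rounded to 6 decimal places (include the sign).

-0.552052

√[4·3!1!2!/7! · 0!4!4!1!1!2!] = √(384/35)
  +(−1)^3/∏(3,0,1,1,0,1)! = -1/6  (running -1/6)
⟨..|..⟩ = √(384/35)·(-1/6) = -0.552052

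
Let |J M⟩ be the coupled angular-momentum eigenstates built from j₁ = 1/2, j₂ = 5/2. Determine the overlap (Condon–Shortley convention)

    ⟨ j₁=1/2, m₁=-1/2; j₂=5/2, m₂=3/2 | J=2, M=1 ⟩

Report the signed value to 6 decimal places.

−√(2/3) = -0.816497

triangle: 1!×0!×4!/6! = 24/720
(j±m)!: 0!×1!×4!×1!×3!×1! = 144
prefactor² = (2J+1)×Δ×N² = 24
  k=1: −1/(1!×0!×0!×3!×0!×1!) = -1/6
Σ = -1/6  ⇒  CG² = 24×(-1/6)² = 2/3
CG = −√(2/3) = -0.816497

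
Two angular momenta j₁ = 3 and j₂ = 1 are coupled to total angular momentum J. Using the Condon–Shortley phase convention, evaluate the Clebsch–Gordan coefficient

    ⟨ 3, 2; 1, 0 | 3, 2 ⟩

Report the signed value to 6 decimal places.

triangle: 1!·5!·1!/8! = 120/40320
(j±m)!: 5!·1!·1!·1!·5!·1! = 14400
prefactor² = (2J+1)·Δ·N² = 300
  k=0: +1/(0!·1!·1!·1!·4!·0!) = 1/24
  k=1: −1/(1!·0!·0!·0!·5!·1!) = -1/120
Σ = 1/30  ⇒  CG² = 300·1/30² = 1/3
CG = +√(1/3) = +0.577350

+0.577350  (= +√(1/3))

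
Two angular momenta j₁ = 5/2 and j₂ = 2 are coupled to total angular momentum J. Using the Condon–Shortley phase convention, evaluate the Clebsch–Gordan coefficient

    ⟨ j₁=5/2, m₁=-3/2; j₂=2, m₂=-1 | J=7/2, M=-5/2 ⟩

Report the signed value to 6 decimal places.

j₁+j₂−J=1  J+j₁−j₂=4  J−j₁+j₂=3  j₁+j₂+J+1=9
(j₁±m₁, j₂±m₂, J±M) = (1,4,1,3,1,6)
P² = 2304/7
sum k=0..1:
  [0] +1/48 = 1/48
  [1] −1/36 = -1/36
S = -1/144
C² = P²·S² = 1/63 ; C = -0.125988

-0.125988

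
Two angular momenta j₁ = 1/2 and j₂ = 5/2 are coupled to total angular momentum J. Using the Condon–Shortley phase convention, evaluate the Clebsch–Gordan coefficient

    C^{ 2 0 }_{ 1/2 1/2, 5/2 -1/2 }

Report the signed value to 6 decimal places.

+0.707107

√[5·1!0!4!/6! · 1!0!2!3!2!2!] = √(8)
  +(−1)^0/∏(0,1,0,2,0,2)! = 1/4  (running 1/4)
⟨..|..⟩ = √(8)·(1/4) = +0.707107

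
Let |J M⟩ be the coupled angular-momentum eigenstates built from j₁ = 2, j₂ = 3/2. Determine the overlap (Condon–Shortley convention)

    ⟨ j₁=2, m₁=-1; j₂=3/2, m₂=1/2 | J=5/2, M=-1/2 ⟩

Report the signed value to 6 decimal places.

√[6·1!3!2!/7! · 1!3!2!1!2!3!] = √(72/35)
  +(−1)^0/∏(0,1,3,2,0,0)! = 1/12  (running 1/12)
  +(−1)^1/∏(1,0,2,1,1,1)! = -1/2  (running -5/12)
⟨..|..⟩ = √(72/35)·(-5/12) = -0.597614

−√(5/14) ≈ -0.597614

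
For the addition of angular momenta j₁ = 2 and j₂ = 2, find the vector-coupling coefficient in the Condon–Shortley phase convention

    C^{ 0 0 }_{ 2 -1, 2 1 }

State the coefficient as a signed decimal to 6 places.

√[1·4!0!0!/5! · 1!3!3!1!0!0!] = √(36/5)
  +(−1)^3/∏(3,1,0,0,0,0)! = -1/6  (running -1/6)
⟨..|..⟩ = √(36/5)·(-1/6) = -0.447214

−√(1/5) = -0.447214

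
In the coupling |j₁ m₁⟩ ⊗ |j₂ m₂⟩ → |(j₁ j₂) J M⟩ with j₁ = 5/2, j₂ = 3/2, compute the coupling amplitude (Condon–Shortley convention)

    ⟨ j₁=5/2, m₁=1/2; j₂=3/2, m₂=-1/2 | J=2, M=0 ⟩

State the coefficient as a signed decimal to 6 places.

triangle: 2!×3!×1!/7! = 12/5040
(j±m)!: 3!×2!×1!×2!×2!×2! = 96
prefactor² = (2J+1)×Δ×N² = 8/7
  k=0: +1/(0!×2!×2!×1!×1!×0!) = 1/4
  k=1: −1/(1!×1!×1!×0!×2!×1!) = -1/2
Σ = -1/4  ⇒  CG² = 8/7×(-1/4)² = 1/14
CG = −√(1/14) = -0.267261

−√(1/14) ≈ -0.267261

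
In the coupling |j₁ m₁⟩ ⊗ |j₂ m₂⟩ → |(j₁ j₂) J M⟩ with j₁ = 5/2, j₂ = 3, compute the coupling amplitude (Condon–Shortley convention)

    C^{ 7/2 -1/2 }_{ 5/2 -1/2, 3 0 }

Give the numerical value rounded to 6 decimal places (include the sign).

√[8·2!3!4!/10! · 2!3!3!3!3!4!] = √(6912/175)
  +(−1)^0/∏(0,2,3,3,0,1)! = 1/72  (running 1/72)
  +(−1)^1/∏(1,1,2,2,1,2)! = -1/8  (running -1/9)
  +(−1)^2/∏(2,0,1,1,2,3)! = 1/24  (running -5/72)
⟨..|..⟩ = √(6912/175)·(-5/72) = -0.436436

−√(4/21) = -0.436436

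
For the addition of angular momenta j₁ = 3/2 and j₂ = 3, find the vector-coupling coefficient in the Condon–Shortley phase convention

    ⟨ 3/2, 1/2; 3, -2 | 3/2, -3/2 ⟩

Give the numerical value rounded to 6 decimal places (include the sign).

−√(2/7) = -0.534522

j₁+j₂−J=3  J+j₁−j₂=0  J−j₁+j₂=3  j₁+j₂+J+1=7
(j₁±m₁, j₂±m₂, J±M) = (2,1,1,5,0,3)
P² = 288/7
sum k=1..1:
  [1] −1/12 = -1/12
S = -1/12
C² = P²·S² = 2/7 ; C = -0.534522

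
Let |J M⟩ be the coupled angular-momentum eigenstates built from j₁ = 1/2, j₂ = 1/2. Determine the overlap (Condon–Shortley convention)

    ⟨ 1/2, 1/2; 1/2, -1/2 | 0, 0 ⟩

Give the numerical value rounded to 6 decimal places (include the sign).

j₁+j₂−J=1  J+j₁−j₂=0  J−j₁+j₂=0  j₁+j₂+J+1=2
(j₁±m₁, j₂±m₂, J±M) = (1,0,0,1,0,0)
P² = 1/2
sum k=0..0:
  [0] +1/1 = 1
S = 1
C² = P²·S² = 1/2 ; C = +0.707107

+√(1/2) = +0.707107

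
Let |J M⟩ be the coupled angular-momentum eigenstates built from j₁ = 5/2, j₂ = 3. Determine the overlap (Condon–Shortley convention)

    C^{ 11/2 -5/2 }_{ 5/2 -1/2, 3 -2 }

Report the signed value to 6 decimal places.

j₁+j₂−J=0  J+j₁−j₂=5  J−j₁+j₂=6  j₁+j₂+J+1=12
(j₁±m₁, j₂±m₂, J±M) = (2,3,1,5,3,8)
P² = 8294400/11
sum k=0..0:
  [0] +1/1440 = 1/1440
S = 1/1440
C² = P²·S² = 4/11 ; C = +0.603023

+0.603023  (= +√(4/11))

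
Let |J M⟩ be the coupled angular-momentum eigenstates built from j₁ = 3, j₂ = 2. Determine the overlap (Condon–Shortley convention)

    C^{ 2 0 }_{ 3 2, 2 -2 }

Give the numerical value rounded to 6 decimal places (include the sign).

+√(5/14) = +0.597614

√[5·3!3!1!/8! · 5!1!0!4!2!2!] = √(360/7)
  +(−1)^0/∏(0,3,1,0,2,1)! = 1/12  (running 1/12)
⟨..|..⟩ = √(360/7)·(1/12) = +0.597614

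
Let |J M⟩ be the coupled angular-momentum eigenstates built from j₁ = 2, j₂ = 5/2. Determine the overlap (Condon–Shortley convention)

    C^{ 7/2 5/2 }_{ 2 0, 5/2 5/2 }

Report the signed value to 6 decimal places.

−√(10/21) ≈ -0.690066

√[8·1!3!4!/9! · 2!2!5!0!6!1!] = √(7680/7)
  +(−1)^1/∏(1,0,1,4,2,0)! = -1/48  (running -1/48)
⟨..|..⟩ = √(7680/7)·(-1/48) = -0.690066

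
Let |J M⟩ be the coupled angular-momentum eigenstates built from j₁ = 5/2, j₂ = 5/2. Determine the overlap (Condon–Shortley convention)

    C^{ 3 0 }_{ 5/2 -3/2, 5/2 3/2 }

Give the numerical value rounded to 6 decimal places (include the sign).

+√(49/180) = +0.521749

√[7·2!3!3!/9! · 1!4!4!1!3!3!] = √(144/5)
  +(−1)^1/∏(1,1,3,3,0,0)! = -1/36  (running -1/36)
  +(−1)^2/∏(2,0,2,2,1,1)! = 1/8  (running 7/72)
⟨..|..⟩ = √(144/5)·(7/72) = +0.521749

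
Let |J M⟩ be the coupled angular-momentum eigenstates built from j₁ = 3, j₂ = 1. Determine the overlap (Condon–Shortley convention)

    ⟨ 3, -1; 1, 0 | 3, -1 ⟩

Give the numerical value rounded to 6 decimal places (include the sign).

j₁+j₂−J=1  J+j₁−j₂=5  J−j₁+j₂=1  j₁+j₂+J+1=8
(j₁±m₁, j₂±m₂, J±M) = (2,4,1,1,2,4)
P² = 48
sum k=0..1:
  [0] +1/24 = 1/24
  [1] −1/12 = -1/12
S = -1/24
C² = P²·S² = 1/12 ; C = -0.288675

-0.288675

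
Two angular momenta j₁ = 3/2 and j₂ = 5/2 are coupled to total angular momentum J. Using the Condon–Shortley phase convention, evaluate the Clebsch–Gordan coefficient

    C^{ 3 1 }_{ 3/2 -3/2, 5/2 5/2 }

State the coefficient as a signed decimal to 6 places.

triangle: 1!×2!×4!/8! = 48/40320
(j±m)!: 0!×3!×5!×0!×4!×2! = 34560
prefactor² = (2J+1)×Δ×N² = 288
  k=1: −1/(1!×0!×2!×4!×0!×0!) = -1/48
Σ = -1/48  ⇒  CG² = 288×(-1/48)² = 1/8
CG = −√(1/8) = -0.353553

-0.353553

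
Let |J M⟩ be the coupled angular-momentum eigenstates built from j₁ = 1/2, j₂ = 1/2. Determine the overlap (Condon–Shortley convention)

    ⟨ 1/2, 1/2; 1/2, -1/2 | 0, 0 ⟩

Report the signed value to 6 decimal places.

triangle: 1!·0!·0!/2! = 1/2
(j±m)!: 1!·0!·0!·1!·0!·0! = 1
prefactor² = (2J+1)·Δ·N² = 1/2
  k=0: +1/(0!·1!·0!·0!·0!·0!) = 1
Σ = 1  ⇒  CG² = 1/2·1² = 1/2
CG = +√(1/2) = +0.707107

+0.707107  (= +√(1/2))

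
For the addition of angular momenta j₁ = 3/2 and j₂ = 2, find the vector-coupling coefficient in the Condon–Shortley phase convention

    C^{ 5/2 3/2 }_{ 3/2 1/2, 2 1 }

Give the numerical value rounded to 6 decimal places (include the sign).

√[6·1!2!3!/7! · 2!1!3!1!4!1!] = √(144/35)
  +(−1)^0/∏(0,1,1,3,1,0)! = 1/6  (running 1/6)
  +(−1)^1/∏(1,0,0,2,2,1)! = -1/4  (running -1/12)
⟨..|..⟩ = √(144/35)·(-1/12) = -0.169031

−√(1/35) ≈ -0.169031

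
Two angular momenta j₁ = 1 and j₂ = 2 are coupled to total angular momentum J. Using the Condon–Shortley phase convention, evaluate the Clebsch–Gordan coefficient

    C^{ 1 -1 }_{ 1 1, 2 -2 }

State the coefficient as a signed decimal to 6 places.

triangle: 2!*0!*2!/5! = 4/120
(j±m)!: 2!*0!*0!*4!*0!*2! = 96
prefactor² = (2J+1)*Δ*N² = 48/5
  k=0: +1/(0!*2!*0!*0!*0!*2!) = 1/4
Σ = 1/4  ⇒  CG² = 48/5*1/4² = 3/5
CG = +√(3/5) = +0.774597

+0.774597  (= +√(3/5))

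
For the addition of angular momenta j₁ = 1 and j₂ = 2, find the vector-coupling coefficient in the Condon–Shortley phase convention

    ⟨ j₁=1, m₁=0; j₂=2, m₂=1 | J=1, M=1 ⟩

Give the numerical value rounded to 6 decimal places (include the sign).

triangle: 2!*0!*2!/5! = 4/120
(j±m)!: 1!*1!*3!*1!*2!*0! = 12
prefactor² = (2J+1)*Δ*N² = 6/5
  k=1: −1/(1!*1!*0!*2!*0!*0!) = -1/2
Σ = -1/2  ⇒  CG² = 6/5*(-1/2)² = 3/10
CG = −√(3/10) = -0.547723

-0.547723  (= −√(3/10))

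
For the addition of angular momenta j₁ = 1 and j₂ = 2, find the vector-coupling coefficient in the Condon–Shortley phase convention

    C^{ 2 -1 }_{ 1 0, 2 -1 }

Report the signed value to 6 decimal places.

j₁+j₂−J=1  J+j₁−j₂=1  J−j₁+j₂=3  j₁+j₂+J+1=6
(j₁±m₁, j₂±m₂, J±M) = (1,1,1,3,1,3)
P² = 3/2
sum k=0..1:
  [0] +1/2 = 1/2
  [1] −1/6 = -1/6
S = 1/3
C² = P²·S² = 1/6 ; C = +0.408248

+0.408248  (= +√(1/6))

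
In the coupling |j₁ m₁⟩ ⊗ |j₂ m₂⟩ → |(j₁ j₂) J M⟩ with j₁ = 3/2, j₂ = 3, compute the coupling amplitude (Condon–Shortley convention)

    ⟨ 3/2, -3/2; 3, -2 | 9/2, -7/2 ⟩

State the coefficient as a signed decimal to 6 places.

√[10·0!3!6!/10! · 0!3!1!5!1!8!] = √(345600)
  +(−1)^0/∏(0,0,3,1,0,5)! = 1/720  (running 1/720)
⟨..|..⟩ = √(345600)·(1/720) = +0.816497

+√(2/3) = +0.816497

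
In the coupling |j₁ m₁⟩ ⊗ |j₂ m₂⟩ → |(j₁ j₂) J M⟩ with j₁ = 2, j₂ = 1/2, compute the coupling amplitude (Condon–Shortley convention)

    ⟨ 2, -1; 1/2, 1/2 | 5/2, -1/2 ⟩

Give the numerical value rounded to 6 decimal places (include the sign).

triangle: 0!·4!·1!/6! = 24/720
(j±m)!: 1!·3!·1!·0!·2!·3! = 72
prefactor² = (2J+1)·Δ·N² = 72/5
  k=0: +1/(0!·0!·3!·1!·1!·0!) = 1/6
Σ = 1/6  ⇒  CG² = 72/5·1/6² = 2/5
CG = +√(2/5) = +0.632456

+0.632456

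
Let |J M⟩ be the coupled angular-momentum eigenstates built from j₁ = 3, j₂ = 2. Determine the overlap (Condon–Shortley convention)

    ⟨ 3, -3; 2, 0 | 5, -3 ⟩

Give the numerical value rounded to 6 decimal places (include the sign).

+0.365148

triangle: 0!×6!×4!/11! = 17280/39916800
(j±m)!: 0!×6!×2!×2!×2!×8! = 232243200
prefactor² = (2J+1)×Δ×N² = 1105920
  k=0: +1/(0!×0!×6!×2!×0!×2!) = 1/2880
Σ = 1/2880  ⇒  CG² = 1105920×1/2880² = 2/15
CG = +√(2/15) = +0.365148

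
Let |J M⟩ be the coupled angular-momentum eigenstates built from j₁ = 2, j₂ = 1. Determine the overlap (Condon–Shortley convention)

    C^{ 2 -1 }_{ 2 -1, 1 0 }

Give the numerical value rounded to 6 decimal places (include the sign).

-0.408248  (= −√(1/6))

j₁+j₂−J=1  J+j₁−j₂=3  J−j₁+j₂=1  j₁+j₂+J+1=6
(j₁±m₁, j₂±m₂, J±M) = (1,3,1,1,1,3)
P² = 3/2
sum k=0..1:
  [0] +1/6 = 1/6
  [1] −1/2 = -1/2
S = -1/3
C² = P²·S² = 1/6 ; C = -0.408248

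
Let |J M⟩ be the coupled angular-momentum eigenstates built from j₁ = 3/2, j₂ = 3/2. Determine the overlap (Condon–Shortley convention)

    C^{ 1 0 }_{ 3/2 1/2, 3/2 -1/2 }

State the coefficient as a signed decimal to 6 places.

triangle: 2!*1!*1!/5! = 2/120
(j±m)!: 2!*1!*1!*2!*1!*1! = 4
prefactor² = (2J+1)*Δ*N² = 1/5
  k=0: +1/(0!*2!*1!*1!*0!*0!) = 1/2
  k=1: −1/(1!*1!*0!*0!*1!*1!) = -1
Σ = -1/2  ⇒  CG² = 1/5*(-1/2)² = 1/20
CG = −√(1/20) = -0.223607

-0.223607  (= −√(1/20))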